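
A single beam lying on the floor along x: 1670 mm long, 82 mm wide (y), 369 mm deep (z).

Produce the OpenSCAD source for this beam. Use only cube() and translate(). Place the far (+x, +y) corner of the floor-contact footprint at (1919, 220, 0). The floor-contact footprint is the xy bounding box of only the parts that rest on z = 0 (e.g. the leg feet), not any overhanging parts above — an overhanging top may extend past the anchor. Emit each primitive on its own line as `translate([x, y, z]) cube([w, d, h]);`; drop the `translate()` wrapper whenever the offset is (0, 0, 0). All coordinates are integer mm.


translate([249, 138, 0]) cube([1670, 82, 369]);


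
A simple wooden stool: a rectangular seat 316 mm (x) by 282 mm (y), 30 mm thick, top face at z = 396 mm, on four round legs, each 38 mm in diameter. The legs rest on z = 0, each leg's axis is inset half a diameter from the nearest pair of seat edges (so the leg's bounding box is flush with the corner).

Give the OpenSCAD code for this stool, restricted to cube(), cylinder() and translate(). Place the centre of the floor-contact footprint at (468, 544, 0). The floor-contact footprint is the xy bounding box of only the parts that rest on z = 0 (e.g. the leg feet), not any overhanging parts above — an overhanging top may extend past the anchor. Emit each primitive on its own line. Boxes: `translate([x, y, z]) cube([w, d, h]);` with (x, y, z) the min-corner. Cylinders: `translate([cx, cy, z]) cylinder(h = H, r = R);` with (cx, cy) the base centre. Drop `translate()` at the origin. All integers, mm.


translate([310, 403, 366]) cube([316, 282, 30]);
translate([329, 422, 0]) cylinder(h = 366, r = 19);
translate([607, 422, 0]) cylinder(h = 366, r = 19);
translate([329, 666, 0]) cylinder(h = 366, r = 19);
translate([607, 666, 0]) cylinder(h = 366, r = 19);


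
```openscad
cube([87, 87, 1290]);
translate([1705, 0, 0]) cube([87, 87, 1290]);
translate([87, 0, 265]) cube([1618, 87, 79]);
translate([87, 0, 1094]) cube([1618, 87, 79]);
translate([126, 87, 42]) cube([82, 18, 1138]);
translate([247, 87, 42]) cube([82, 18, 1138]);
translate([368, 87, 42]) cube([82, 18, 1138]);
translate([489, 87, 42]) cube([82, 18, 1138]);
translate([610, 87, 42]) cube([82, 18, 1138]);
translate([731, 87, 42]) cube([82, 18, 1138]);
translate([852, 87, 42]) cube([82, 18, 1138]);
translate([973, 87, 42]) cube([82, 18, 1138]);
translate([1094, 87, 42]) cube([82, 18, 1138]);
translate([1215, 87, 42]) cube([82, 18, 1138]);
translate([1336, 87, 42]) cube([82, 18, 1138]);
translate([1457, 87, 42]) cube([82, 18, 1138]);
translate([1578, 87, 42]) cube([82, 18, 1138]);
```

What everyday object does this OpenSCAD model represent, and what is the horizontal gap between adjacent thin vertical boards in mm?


A fence section. The picket gap is 39 mm.

Two posts, two rails, 13 pickets — a fence section. Span 1618 mm holds 13 pickets of 82 mm with 14 equal gaps: ⌊(1618 − 13·82) / 14⌋ = 39 mm.


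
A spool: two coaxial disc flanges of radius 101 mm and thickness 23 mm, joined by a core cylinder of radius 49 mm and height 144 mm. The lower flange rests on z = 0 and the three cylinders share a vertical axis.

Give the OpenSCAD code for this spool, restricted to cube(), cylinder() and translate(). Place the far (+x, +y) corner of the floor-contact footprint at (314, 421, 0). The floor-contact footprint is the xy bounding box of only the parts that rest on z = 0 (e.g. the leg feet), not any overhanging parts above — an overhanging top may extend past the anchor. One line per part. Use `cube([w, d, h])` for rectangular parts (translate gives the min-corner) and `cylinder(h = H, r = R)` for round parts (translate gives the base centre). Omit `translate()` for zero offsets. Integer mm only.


translate([213, 320, 0]) cylinder(h = 23, r = 101);
translate([213, 320, 23]) cylinder(h = 144, r = 49);
translate([213, 320, 167]) cylinder(h = 23, r = 101);


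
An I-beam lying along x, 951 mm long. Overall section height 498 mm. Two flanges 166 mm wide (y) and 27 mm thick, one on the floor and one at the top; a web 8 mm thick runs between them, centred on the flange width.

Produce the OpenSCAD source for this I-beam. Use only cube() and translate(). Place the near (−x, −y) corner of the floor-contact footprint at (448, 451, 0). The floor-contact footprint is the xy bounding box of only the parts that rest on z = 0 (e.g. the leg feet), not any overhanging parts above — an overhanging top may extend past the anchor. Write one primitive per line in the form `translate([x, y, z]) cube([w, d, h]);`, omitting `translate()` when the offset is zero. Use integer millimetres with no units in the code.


translate([448, 451, 0]) cube([951, 166, 27]);
translate([448, 530, 27]) cube([951, 8, 444]);
translate([448, 451, 471]) cube([951, 166, 27]);


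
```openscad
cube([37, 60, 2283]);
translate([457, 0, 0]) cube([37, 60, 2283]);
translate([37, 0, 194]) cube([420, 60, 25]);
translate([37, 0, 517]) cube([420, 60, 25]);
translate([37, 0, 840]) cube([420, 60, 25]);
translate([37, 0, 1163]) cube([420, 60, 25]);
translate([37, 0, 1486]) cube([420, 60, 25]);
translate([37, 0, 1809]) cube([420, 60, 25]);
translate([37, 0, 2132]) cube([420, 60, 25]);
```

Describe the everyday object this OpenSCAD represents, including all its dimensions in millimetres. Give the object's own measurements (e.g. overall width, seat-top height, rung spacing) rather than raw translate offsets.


A straight ladder. Two 37×60 mm vertical rails, 2283 mm tall, stand 494 mm apart (outside-to-outside) with their front faces coplanar on the −y side. 7 rungs, each 60 mm deep and 25 mm tall, span between the inner faces of the rails, front faces flush with the rails. The lowest rung's underside is at z = 194 mm and rungs are spaced 323 mm apart (underside to underside).


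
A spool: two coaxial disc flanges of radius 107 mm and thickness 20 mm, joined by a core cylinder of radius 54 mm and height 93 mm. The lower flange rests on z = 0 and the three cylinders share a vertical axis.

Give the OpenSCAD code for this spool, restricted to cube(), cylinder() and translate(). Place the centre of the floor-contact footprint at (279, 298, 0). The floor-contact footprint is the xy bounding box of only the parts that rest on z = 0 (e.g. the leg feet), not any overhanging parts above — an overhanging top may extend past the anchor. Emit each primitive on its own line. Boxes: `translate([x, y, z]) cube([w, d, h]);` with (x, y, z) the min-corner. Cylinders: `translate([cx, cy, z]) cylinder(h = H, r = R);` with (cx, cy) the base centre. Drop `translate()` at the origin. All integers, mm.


translate([279, 298, 0]) cylinder(h = 20, r = 107);
translate([279, 298, 20]) cylinder(h = 93, r = 54);
translate([279, 298, 113]) cylinder(h = 20, r = 107);


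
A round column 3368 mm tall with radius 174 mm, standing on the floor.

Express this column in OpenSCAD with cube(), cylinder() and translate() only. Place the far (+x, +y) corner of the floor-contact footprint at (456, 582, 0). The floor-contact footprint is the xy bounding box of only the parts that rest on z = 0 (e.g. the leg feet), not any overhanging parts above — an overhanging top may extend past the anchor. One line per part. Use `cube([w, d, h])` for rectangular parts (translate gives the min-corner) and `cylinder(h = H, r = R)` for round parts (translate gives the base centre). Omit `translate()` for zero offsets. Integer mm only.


translate([282, 408, 0]) cylinder(h = 3368, r = 174);


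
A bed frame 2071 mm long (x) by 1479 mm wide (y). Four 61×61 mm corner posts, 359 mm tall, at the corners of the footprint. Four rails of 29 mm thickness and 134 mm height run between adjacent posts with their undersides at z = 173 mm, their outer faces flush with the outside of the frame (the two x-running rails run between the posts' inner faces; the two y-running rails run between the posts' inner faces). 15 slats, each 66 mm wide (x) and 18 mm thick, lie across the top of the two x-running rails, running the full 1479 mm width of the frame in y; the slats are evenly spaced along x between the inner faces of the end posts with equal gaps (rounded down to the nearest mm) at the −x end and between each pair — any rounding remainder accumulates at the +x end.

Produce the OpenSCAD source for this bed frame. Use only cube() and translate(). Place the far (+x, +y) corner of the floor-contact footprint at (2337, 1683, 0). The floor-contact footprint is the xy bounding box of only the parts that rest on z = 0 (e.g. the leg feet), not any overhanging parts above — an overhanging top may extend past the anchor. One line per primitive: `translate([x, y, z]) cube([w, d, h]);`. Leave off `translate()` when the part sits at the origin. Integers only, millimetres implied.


translate([266, 204, 0]) cube([61, 61, 359]);
translate([266, 1622, 0]) cube([61, 61, 359]);
translate([2276, 204, 0]) cube([61, 61, 359]);
translate([2276, 1622, 0]) cube([61, 61, 359]);
translate([327, 204, 173]) cube([1949, 29, 134]);
translate([327, 1654, 173]) cube([1949, 29, 134]);
translate([266, 265, 173]) cube([29, 1357, 134]);
translate([2308, 265, 173]) cube([29, 1357, 134]);
translate([386, 204, 307]) cube([66, 1479, 18]);
translate([511, 204, 307]) cube([66, 1479, 18]);
translate([636, 204, 307]) cube([66, 1479, 18]);
translate([761, 204, 307]) cube([66, 1479, 18]);
translate([886, 204, 307]) cube([66, 1479, 18]);
translate([1011, 204, 307]) cube([66, 1479, 18]);
translate([1136, 204, 307]) cube([66, 1479, 18]);
translate([1261, 204, 307]) cube([66, 1479, 18]);
translate([1386, 204, 307]) cube([66, 1479, 18]);
translate([1511, 204, 307]) cube([66, 1479, 18]);
translate([1636, 204, 307]) cube([66, 1479, 18]);
translate([1761, 204, 307]) cube([66, 1479, 18]);
translate([1886, 204, 307]) cube([66, 1479, 18]);
translate([2011, 204, 307]) cube([66, 1479, 18]);
translate([2136, 204, 307]) cube([66, 1479, 18]);


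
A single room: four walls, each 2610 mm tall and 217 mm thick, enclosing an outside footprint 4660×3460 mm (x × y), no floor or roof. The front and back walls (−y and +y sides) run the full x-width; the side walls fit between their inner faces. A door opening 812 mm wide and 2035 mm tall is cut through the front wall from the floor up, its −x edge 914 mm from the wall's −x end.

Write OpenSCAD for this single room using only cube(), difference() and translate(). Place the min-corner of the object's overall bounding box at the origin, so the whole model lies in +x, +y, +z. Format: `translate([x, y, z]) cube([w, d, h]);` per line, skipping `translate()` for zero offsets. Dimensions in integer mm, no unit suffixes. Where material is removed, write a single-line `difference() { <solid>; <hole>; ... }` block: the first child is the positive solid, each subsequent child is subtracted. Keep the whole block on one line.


difference() { cube([4660, 217, 2610]); translate([914, 0, 0]) cube([812, 217, 2035]); }
translate([0, 3243, 0]) cube([4660, 217, 2610]);
translate([0, 217, 0]) cube([217, 3026, 2610]);
translate([4443, 217, 0]) cube([217, 3026, 2610]);


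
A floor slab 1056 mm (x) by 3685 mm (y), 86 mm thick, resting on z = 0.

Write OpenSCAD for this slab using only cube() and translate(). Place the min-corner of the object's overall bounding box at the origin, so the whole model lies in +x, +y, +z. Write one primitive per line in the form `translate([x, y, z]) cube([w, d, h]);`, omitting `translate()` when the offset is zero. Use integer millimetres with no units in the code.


cube([1056, 3685, 86]);


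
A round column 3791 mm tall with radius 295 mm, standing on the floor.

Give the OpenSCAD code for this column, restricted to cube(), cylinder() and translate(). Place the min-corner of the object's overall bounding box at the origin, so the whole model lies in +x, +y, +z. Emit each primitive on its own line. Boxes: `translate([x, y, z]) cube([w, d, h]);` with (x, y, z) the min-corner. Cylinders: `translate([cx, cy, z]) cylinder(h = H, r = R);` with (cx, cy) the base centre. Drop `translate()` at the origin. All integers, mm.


translate([295, 295, 0]) cylinder(h = 3791, r = 295);


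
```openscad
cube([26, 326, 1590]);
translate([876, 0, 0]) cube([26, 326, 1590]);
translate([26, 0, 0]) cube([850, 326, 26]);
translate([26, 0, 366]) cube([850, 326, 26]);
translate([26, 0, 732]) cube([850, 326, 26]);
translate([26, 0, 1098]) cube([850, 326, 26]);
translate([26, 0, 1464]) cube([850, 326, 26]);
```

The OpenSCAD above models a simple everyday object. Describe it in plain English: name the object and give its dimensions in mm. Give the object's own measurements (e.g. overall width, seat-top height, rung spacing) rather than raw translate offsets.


An open bookshelf. Two side panels, each 26 mm thick, 326 mm deep and 1590 mm tall, stand 902 mm apart (outside-to-outside). Between them sit 5 shelves, each 26 mm thick and 326 mm deep, spanning the full gap between the sides. The bottom shelf rests on the floor (its underside at z = 0) and the clear gap between one shelf's top and the next shelf's underside is 340 mm.


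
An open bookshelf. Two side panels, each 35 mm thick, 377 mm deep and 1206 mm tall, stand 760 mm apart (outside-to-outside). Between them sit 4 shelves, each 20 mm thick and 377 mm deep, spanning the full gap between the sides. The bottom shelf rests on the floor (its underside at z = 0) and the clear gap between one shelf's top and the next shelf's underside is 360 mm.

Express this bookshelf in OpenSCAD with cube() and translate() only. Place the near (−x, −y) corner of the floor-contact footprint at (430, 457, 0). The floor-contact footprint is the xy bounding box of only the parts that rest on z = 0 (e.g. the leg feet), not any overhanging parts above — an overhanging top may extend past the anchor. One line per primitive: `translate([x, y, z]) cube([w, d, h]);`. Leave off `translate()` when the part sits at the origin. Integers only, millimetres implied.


translate([430, 457, 0]) cube([35, 377, 1206]);
translate([1155, 457, 0]) cube([35, 377, 1206]);
translate([465, 457, 0]) cube([690, 377, 20]);
translate([465, 457, 380]) cube([690, 377, 20]);
translate([465, 457, 760]) cube([690, 377, 20]);
translate([465, 457, 1140]) cube([690, 377, 20]);


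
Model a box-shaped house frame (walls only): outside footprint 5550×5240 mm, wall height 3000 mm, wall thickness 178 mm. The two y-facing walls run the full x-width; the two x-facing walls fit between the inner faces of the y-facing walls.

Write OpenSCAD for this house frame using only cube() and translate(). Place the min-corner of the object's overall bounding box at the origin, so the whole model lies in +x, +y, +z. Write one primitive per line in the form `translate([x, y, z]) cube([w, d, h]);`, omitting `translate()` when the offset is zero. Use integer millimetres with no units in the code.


cube([5550, 178, 3000]);
translate([0, 5062, 0]) cube([5550, 178, 3000]);
translate([0, 178, 0]) cube([178, 4884, 3000]);
translate([5372, 178, 0]) cube([178, 4884, 3000]);


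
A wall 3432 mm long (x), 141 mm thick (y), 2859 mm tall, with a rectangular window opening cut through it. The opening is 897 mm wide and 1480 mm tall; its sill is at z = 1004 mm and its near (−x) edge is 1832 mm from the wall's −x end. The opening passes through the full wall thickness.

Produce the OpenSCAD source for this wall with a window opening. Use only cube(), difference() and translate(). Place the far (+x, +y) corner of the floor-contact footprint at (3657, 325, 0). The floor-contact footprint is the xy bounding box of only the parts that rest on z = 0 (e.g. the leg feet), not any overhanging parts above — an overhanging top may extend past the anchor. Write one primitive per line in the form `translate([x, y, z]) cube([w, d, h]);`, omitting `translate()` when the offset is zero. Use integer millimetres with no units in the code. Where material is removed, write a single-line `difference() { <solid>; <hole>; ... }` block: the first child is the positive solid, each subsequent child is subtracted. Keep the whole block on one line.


difference() { translate([225, 184, 0]) cube([3432, 141, 2859]); translate([2057, 184, 1004]) cube([897, 141, 1480]); }


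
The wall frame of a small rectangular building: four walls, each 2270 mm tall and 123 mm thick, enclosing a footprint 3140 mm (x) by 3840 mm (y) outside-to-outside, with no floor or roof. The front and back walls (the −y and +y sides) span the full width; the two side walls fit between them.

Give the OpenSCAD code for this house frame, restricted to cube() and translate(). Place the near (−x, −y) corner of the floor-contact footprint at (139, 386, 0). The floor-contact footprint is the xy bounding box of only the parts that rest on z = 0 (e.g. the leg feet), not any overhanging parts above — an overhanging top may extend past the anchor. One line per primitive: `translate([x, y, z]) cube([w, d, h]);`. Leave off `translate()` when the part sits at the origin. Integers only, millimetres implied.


translate([139, 386, 0]) cube([3140, 123, 2270]);
translate([139, 4103, 0]) cube([3140, 123, 2270]);
translate([139, 509, 0]) cube([123, 3594, 2270]);
translate([3156, 509, 0]) cube([123, 3594, 2270]);


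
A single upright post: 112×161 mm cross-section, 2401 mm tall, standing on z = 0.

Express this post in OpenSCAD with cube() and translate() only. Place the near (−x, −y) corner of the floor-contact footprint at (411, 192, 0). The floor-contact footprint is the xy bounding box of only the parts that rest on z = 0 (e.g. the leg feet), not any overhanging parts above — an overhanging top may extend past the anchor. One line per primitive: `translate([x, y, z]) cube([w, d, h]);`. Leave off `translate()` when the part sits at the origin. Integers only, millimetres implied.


translate([411, 192, 0]) cube([112, 161, 2401]);


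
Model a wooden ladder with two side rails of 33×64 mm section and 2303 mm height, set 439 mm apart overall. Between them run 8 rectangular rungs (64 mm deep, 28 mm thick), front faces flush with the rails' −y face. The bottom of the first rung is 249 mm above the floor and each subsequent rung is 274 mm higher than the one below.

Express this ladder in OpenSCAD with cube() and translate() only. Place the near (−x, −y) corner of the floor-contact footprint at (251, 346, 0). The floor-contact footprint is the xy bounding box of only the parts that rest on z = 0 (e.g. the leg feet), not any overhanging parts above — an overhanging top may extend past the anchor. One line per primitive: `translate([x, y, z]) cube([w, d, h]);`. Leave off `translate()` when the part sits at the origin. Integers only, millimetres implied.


// rung span = 439 - 2*33 = 373
// rung[k] z = 249 + k*274
translate([251, 346, 0]) cube([33, 64, 2303]);
translate([657, 346, 0]) cube([33, 64, 2303]);
translate([284, 346, 249]) cube([373, 64, 28]);
translate([284, 346, 523]) cube([373, 64, 28]);
translate([284, 346, 797]) cube([373, 64, 28]);
translate([284, 346, 1071]) cube([373, 64, 28]);
translate([284, 346, 1345]) cube([373, 64, 28]);
translate([284, 346, 1619]) cube([373, 64, 28]);
translate([284, 346, 1893]) cube([373, 64, 28]);
translate([284, 346, 2167]) cube([373, 64, 28]);


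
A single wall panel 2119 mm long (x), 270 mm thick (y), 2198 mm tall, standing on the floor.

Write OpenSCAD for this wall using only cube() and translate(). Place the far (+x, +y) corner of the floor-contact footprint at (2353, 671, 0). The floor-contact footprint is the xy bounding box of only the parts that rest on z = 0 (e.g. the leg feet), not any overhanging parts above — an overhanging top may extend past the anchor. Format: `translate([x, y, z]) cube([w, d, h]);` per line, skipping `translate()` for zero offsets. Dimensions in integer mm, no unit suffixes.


translate([234, 401, 0]) cube([2119, 270, 2198]);


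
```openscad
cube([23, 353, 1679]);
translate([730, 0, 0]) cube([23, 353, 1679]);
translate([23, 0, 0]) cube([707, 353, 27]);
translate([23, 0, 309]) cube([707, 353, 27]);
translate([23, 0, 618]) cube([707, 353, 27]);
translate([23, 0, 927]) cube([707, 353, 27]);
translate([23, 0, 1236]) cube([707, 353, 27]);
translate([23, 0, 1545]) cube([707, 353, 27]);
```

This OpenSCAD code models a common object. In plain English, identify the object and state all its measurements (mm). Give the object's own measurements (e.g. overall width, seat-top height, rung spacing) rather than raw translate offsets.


An open bookshelf. Two side panels, each 23 mm thick, 353 mm deep and 1679 mm tall, stand 753 mm apart (outside-to-outside). Between them sit 6 shelves, each 27 mm thick and 353 mm deep, spanning the full gap between the sides. The bottom shelf rests on the floor (its underside at z = 0) and the clear gap between one shelf's top and the next shelf's underside is 282 mm.


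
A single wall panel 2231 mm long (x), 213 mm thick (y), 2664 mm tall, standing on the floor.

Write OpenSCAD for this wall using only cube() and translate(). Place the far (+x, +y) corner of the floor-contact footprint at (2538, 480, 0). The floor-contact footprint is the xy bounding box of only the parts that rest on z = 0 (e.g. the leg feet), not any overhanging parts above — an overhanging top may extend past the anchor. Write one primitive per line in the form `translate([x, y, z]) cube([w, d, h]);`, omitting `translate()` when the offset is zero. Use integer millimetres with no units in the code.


translate([307, 267, 0]) cube([2231, 213, 2664]);


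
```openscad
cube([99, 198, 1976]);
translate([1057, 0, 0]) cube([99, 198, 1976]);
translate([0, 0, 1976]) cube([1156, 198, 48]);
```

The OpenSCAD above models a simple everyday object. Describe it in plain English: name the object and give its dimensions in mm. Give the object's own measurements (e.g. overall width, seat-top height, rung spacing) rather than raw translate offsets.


A door frame. The clear opening is 958 mm wide and 1976 mm high. Two 99 mm wide jambs, 198 mm deep, stand either side of the opening from the floor to the top of the opening. A 48 mm thick head sits across the top of both jambs, spanning the full outside width of the frame.


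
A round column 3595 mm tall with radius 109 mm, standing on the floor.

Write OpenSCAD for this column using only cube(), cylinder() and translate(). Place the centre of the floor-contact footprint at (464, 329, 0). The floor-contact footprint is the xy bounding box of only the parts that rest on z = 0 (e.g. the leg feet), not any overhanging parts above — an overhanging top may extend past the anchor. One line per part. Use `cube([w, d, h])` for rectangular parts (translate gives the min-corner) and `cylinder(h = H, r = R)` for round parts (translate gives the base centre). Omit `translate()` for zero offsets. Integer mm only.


translate([464, 329, 0]) cylinder(h = 3595, r = 109);


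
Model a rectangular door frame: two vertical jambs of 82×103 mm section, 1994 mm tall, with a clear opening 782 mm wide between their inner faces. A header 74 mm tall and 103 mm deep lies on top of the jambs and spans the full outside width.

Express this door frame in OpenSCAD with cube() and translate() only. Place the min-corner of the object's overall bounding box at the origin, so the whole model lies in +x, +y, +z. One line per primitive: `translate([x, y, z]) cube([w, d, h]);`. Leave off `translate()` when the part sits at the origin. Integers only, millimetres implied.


cube([82, 103, 1994]);
translate([864, 0, 0]) cube([82, 103, 1994]);
translate([0, 0, 1994]) cube([946, 103, 74]);


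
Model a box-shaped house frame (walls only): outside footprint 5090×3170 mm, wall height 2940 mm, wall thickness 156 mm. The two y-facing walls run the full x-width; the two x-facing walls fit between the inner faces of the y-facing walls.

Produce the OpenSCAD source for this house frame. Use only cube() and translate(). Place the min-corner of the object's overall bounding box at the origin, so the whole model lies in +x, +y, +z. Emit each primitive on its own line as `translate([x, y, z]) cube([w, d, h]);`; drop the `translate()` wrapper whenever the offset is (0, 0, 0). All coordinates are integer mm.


cube([5090, 156, 2940]);
translate([0, 3014, 0]) cube([5090, 156, 2940]);
translate([0, 156, 0]) cube([156, 2858, 2940]);
translate([4934, 156, 0]) cube([156, 2858, 2940]);


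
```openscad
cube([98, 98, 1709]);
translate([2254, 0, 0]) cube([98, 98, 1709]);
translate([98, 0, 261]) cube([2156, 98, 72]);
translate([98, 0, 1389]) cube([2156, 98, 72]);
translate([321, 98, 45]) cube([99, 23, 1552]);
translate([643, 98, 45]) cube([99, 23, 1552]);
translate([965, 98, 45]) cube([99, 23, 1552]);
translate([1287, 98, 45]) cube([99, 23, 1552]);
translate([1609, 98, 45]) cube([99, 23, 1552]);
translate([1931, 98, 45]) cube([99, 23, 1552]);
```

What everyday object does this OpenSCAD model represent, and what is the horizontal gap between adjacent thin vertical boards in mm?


A fence section. The picket gap is 223 mm.

Two posts, two rails, 6 pickets — a fence section. Span 2156 mm holds 6 pickets of 99 mm with 7 equal gaps: ⌊(2156 − 6·99) / 7⌋ = 223 mm.


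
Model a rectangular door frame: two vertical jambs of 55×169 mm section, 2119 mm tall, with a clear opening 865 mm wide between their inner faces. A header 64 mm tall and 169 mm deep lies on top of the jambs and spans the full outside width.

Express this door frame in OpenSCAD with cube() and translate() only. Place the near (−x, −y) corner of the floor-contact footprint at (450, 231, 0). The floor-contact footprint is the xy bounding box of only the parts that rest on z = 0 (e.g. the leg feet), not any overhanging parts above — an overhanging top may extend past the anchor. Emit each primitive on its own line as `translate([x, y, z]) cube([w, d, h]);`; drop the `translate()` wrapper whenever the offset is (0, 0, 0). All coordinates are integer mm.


translate([450, 231, 0]) cube([55, 169, 2119]);
translate([1370, 231, 0]) cube([55, 169, 2119]);
translate([450, 231, 2119]) cube([975, 169, 64]);


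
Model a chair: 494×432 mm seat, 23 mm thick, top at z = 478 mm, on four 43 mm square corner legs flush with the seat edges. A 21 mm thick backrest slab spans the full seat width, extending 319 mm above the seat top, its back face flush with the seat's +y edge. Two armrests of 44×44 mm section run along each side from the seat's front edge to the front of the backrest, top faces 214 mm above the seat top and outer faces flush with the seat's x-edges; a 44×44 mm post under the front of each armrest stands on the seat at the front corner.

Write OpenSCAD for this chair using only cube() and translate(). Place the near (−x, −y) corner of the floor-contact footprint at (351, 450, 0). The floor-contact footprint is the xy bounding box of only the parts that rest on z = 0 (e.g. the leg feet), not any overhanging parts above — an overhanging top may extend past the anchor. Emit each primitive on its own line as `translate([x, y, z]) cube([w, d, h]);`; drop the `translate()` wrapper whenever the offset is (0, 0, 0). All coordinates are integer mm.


translate([351, 450, 455]) cube([494, 432, 23]);
translate([351, 450, 0]) cube([43, 43, 455]);
translate([802, 450, 0]) cube([43, 43, 455]);
translate([351, 839, 0]) cube([43, 43, 455]);
translate([802, 839, 0]) cube([43, 43, 455]);
translate([351, 861, 478]) cube([494, 21, 319]);
translate([351, 450, 648]) cube([44, 411, 44]);
translate([801, 450, 648]) cube([44, 411, 44]);
translate([351, 450, 478]) cube([44, 44, 170]);
translate([801, 450, 478]) cube([44, 44, 170]);


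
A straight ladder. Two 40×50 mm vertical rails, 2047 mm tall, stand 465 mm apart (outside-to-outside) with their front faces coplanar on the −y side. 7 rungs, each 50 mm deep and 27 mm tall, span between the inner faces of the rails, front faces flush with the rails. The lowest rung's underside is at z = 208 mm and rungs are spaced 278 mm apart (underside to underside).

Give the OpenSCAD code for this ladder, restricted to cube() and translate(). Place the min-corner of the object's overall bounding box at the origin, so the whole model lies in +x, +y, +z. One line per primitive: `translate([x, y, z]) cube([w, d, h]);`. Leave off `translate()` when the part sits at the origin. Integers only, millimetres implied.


cube([40, 50, 2047]);
translate([425, 0, 0]) cube([40, 50, 2047]);
translate([40, 0, 208]) cube([385, 50, 27]);
translate([40, 0, 486]) cube([385, 50, 27]);
translate([40, 0, 764]) cube([385, 50, 27]);
translate([40, 0, 1042]) cube([385, 50, 27]);
translate([40, 0, 1320]) cube([385, 50, 27]);
translate([40, 0, 1598]) cube([385, 50, 27]);
translate([40, 0, 1876]) cube([385, 50, 27]);


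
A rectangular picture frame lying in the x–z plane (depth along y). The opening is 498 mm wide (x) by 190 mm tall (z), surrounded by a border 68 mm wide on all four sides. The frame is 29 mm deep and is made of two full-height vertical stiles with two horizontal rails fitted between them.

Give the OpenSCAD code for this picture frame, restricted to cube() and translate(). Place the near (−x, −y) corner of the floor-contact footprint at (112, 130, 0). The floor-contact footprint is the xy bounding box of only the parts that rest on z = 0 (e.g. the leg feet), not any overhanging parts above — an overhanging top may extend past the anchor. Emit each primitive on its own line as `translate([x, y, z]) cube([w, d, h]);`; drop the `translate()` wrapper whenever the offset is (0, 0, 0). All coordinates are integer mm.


translate([112, 130, 0]) cube([68, 29, 326]);
translate([678, 130, 0]) cube([68, 29, 326]);
translate([180, 130, 0]) cube([498, 29, 68]);
translate([180, 130, 258]) cube([498, 29, 68]);


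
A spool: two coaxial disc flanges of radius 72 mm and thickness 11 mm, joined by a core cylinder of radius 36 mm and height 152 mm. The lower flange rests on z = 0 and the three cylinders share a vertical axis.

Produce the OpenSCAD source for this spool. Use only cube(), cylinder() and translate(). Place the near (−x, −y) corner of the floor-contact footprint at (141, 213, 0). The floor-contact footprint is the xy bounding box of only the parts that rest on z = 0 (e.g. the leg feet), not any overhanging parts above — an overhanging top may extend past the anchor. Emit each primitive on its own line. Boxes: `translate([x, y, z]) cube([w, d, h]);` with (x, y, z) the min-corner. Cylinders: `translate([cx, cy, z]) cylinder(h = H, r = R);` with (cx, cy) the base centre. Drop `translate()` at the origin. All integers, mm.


translate([213, 285, 0]) cylinder(h = 11, r = 72);
translate([213, 285, 11]) cylinder(h = 152, r = 36);
translate([213, 285, 163]) cylinder(h = 11, r = 72);


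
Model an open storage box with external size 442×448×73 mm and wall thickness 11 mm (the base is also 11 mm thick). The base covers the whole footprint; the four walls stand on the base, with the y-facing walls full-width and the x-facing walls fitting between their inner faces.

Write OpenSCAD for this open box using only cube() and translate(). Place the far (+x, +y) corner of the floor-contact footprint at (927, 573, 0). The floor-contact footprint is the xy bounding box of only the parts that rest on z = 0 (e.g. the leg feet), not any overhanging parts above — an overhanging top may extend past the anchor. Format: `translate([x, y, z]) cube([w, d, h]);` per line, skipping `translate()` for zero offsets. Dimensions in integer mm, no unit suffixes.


translate([485, 125, 0]) cube([442, 448, 11]);
translate([485, 125, 11]) cube([442, 11, 62]);
translate([485, 562, 11]) cube([442, 11, 62]);
translate([485, 136, 11]) cube([11, 426, 62]);
translate([916, 136, 11]) cube([11, 426, 62]);


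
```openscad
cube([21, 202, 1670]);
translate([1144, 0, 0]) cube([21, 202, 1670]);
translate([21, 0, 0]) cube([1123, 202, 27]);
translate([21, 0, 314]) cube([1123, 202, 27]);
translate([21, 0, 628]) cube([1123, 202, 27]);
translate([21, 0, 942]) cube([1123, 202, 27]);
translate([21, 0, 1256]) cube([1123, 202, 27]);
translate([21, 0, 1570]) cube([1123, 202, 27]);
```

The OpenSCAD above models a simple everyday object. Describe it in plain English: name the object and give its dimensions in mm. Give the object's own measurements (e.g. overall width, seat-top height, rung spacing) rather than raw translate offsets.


An open bookshelf. Two side panels, each 21 mm thick, 202 mm deep and 1670 mm tall, stand 1165 mm apart (outside-to-outside). Between them sit 6 shelves, each 27 mm thick and 202 mm deep, spanning the full gap between the sides. The bottom shelf rests on the floor (its underside at z = 0) and the clear gap between one shelf's top and the next shelf's underside is 287 mm.


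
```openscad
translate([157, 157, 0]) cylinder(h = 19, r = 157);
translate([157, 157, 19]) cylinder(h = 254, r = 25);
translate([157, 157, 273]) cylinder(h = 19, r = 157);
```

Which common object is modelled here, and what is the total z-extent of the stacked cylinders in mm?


A spool. The overall height is 292 mm.

Three coaxial cylinders, large–small–large — a spool. Two 19 mm flanges and a 254 mm core give 19 + 254 + 19 = 292 mm.


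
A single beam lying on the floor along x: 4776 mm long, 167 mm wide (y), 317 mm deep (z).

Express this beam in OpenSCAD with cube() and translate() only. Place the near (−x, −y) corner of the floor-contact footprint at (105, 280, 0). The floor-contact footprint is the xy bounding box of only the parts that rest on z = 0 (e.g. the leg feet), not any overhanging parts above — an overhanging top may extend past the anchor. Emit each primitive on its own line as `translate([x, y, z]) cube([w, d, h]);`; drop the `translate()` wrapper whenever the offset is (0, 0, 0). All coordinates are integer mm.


translate([105, 280, 0]) cube([4776, 167, 317]);


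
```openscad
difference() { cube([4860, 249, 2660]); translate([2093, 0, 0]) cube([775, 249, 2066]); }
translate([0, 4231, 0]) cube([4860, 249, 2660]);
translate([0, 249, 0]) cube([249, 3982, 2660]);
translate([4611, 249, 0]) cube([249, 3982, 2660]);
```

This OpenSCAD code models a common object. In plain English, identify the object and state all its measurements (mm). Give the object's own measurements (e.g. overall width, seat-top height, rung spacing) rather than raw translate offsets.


A single room: four walls, each 2660 mm tall and 249 mm thick, enclosing an outside footprint 4860×4480 mm (x × y), no floor or roof. The front and back walls (−y and +y sides) run the full x-width; the side walls fit between their inner faces. A door opening 775 mm wide and 2066 mm tall is cut through the front wall from the floor up, its −x edge 2093 mm from the wall's −x end.


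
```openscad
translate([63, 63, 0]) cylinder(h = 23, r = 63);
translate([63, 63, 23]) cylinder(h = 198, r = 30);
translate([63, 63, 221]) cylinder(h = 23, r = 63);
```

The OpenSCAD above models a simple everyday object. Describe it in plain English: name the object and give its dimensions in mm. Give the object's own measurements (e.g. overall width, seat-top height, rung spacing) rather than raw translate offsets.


A spool: two coaxial disc flanges of radius 63 mm and thickness 23 mm, joined by a core cylinder of radius 30 mm and height 198 mm. The lower flange rests on z = 0 and the three cylinders share a vertical axis.


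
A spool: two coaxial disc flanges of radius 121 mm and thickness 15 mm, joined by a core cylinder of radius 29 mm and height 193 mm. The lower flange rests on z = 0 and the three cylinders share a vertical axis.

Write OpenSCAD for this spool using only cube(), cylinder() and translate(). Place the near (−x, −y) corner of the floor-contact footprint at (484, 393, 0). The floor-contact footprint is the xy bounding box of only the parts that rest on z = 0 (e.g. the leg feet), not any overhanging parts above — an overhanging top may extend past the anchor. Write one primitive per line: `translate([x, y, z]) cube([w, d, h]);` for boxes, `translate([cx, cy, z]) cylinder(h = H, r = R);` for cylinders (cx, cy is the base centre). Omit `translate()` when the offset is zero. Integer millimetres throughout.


translate([605, 514, 0]) cylinder(h = 15, r = 121);
translate([605, 514, 15]) cylinder(h = 193, r = 29);
translate([605, 514, 208]) cylinder(h = 15, r = 121);


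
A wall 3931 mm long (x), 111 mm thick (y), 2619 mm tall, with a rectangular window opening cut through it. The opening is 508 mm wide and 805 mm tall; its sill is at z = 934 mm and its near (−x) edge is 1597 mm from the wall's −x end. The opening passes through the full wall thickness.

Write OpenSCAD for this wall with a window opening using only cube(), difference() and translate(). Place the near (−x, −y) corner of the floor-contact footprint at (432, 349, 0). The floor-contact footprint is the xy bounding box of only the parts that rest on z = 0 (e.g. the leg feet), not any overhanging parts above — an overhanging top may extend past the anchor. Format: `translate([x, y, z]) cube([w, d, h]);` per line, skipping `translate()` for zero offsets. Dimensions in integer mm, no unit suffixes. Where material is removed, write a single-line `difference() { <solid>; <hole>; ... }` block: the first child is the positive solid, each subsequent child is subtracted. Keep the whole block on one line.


difference() { translate([432, 349, 0]) cube([3931, 111, 2619]); translate([2029, 349, 934]) cube([508, 111, 805]); }


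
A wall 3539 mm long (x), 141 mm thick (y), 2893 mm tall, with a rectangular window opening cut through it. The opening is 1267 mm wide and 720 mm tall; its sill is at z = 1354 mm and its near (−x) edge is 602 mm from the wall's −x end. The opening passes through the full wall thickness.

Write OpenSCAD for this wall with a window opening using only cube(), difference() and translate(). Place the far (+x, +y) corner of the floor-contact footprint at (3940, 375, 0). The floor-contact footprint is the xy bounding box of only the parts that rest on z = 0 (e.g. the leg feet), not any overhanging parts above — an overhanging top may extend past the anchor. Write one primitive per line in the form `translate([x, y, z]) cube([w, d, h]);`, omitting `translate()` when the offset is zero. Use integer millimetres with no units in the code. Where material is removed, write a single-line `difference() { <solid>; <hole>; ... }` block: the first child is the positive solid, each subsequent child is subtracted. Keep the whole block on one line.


difference() { translate([401, 234, 0]) cube([3539, 141, 2893]); translate([1003, 234, 1354]) cube([1267, 141, 720]); }


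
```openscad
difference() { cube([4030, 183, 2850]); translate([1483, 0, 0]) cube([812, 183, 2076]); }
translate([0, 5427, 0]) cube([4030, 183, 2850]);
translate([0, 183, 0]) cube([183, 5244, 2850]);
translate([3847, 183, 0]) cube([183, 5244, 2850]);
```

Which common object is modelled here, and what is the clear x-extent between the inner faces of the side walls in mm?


A single room. The interior width is 3664 mm.

Four walls enclosing a rectangle with a door in the front wall — a room. Outside width 4030 minus two 183 mm walls gives 3664 mm.


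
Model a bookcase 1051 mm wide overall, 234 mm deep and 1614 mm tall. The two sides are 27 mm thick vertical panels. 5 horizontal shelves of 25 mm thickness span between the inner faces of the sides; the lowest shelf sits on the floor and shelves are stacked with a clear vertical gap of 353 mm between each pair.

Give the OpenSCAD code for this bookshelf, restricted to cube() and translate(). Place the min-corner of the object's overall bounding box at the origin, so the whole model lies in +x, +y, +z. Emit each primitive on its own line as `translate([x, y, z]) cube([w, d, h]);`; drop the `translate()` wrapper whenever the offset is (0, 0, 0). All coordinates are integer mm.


cube([27, 234, 1614]);
translate([1024, 0, 0]) cube([27, 234, 1614]);
translate([27, 0, 0]) cube([997, 234, 25]);
translate([27, 0, 378]) cube([997, 234, 25]);
translate([27, 0, 756]) cube([997, 234, 25]);
translate([27, 0, 1134]) cube([997, 234, 25]);
translate([27, 0, 1512]) cube([997, 234, 25]);
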